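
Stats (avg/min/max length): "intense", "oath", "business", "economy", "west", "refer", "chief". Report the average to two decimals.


Lengths: "intense"=7, "oath"=4, "business"=8, "economy"=7, "west"=4, "refer"=5, "chief"=5
Sum = 40, Count = 7
Average = 40/7 = 5.71
= avg=5.71, min=4, max=8


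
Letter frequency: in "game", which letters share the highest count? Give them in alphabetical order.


Word: "game"
Letter counts:
  'a': 1
  'e': 1
  'g': 1
  'm': 1
Maximum count = 1
Most frequent = 'a', 'e', 'g', 'm' (1 time each)


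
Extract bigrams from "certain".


Word: "certain" (length 7)
Number of bigrams = 7 - 2 + 1 = 6
  Position 0: "ce"
  Position 1: "er"
  Position 2: "rt"
  Position 3: "ta"
  Position 4: "ai"
  Position 5: "in"
Bigrams = "ce", "er", "rt", "ta", "ai", "in"


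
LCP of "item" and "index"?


Word 1: "item"
Word 2: "index"
Comparing from start:
  Pos 0: 'i' == 'i'
  Pos 1: 't' != 'n' (stop)
LCP = "i" (length 1)


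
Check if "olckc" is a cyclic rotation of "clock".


Word: "clock", Candidate: "olckc"
Method: check if candidate is substring of word+word
"clockclock" contains "olckc"? No
Is rotation = No


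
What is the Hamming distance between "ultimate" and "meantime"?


Comparing character by character (same length = 8):
  Pos 0: 'u' vs 'm' !=
  Pos 1: 'l' vs 'e' !=
  Pos 2: 't' vs 'a' !=
  Pos 3: 'i' vs 'n' !=
  Pos 4: 'm' vs 't' !=
  Pos 5: 'a' vs 'i' !=
  Pos 6: 't' vs 'm' !=
  Pos 7: 'e' vs 'e' =
Hamming distance = 7


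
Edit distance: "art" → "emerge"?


Word 1: "art" (length 3)
Word 2: "emerge" (length 6)
One optimal edit sequence (insert/delete/substitute each cost 1):
  1. insert 'e'  (+1)
  2. insert 'm'  (+1)
  3. substitute 'a' -> 'e'  (+1)
  4. keep 'r'
  5. insert 'g'  (+1)
  6. substitute 't' -> 'e'  (+1)
Total edit operations: 5
Edit distance = 5


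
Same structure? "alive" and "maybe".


Pattern of "alive": [0, 1, 2, 3, 4]
Pattern of "maybe": [0, 1, 2, 3, 4]
Patterns match
Same pattern = Yes


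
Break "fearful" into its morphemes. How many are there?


Word: "fearful"
Morphemes: fear + -ful
Each morpheme carries meaning
= 2 morphemes


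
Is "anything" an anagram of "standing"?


Word 1: "standing" → sorted: adginnst
Word 2: "anything" → sorted: aghinnty
Same letters? adginnst != aghinnty
Anagram = No


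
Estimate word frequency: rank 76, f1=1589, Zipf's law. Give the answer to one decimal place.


Zipf's law: f(r) = f(1) / r
f(1) = 1589
f(76) = 1589 / 76
= 20.9 occurrences


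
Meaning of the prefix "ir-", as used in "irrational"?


Prefix: ir-
Example: irrational (ir- + rational)
Meaning = not


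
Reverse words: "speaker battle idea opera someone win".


Original: "speaker battle idea opera someone win"
Words (1..n): speaker | battle | idea | opera | someone | win
Reversed (n..1): win | someone | opera | idea | battle | speaker
Result = "win someone opera idea battle speaker"


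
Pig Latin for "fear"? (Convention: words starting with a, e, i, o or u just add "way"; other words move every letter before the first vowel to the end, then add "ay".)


Word: "fear"
Starts with consonant(s) → move to end, add 'ay'
Consonant cluster: "f"
Pig Latin = "earfay"


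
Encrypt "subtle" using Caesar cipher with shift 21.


Word: "subtle"
Shift: 21
Each letter → (letter + shift) mod 26:
  's' (18) + 21 = 13 → 'n'
  'u' (20) + 21 = 15 → 'p'
  'b' (1) + 21 = 22 → 'w'
  't' (19) + 21 = 14 → 'o'
  'l' (11) + 21 = 6 → 'g'
  'e' (4) + 21 = 25 → 'z'
Result = "npwogz"


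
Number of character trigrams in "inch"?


Word: "inch" (length 4)
Number of 3-grams = length - 3 + 1 = 4 - 3 + 1
= 2


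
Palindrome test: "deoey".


Word: "deoey"
Reversed: "yeoed"
Forward == Backward? deoey != yeoed
Palindrome = No


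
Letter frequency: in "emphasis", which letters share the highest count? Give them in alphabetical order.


Word: "emphasis"
Letter counts:
  'a': 1
  'e': 1
  'h': 1
  'i': 1
  'm': 1
  'p': 1
  's': 2
Maximum count = 2
Most frequent = 's' (2 times each)


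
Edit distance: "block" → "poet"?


Word 1: "block" (length 5)
Word 2: "poet" (length 4)
One optimal edit sequence (insert/delete/substitute each cost 1):
  1. delete 'b'  (+1)
  2. substitute 'l' -> 'p'  (+1)
  3. keep 'o'
  4. substitute 'c' -> 'e'  (+1)
  5. substitute 'k' -> 't'  (+1)
Total edit operations: 4
Edit distance = 4


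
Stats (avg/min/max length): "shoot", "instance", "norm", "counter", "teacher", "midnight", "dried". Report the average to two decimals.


Lengths: "shoot"=5, "instance"=8, "norm"=4, "counter"=7, "teacher"=7, "midnight"=8, "dried"=5
Sum = 44, Count = 7
Average = 44/7 = 6.29
= avg=6.29, min=4, max=8


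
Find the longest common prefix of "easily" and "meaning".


Word 1: "easily"
Word 2: "meaning"
Comparing from start:
  Pos 0: 'e' != 'm' (stop)
LCP = "" (length 0)


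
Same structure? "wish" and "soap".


Pattern of "wish": [0, 1, 2, 3]
Pattern of "soap": [0, 1, 2, 3]
Patterns match
Same pattern = Yes


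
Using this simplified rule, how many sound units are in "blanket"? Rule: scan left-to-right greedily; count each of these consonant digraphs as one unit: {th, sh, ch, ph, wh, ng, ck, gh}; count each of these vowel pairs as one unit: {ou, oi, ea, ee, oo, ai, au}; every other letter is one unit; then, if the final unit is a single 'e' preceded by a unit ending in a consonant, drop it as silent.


Word: "blanket" (7 letters)
Left-to-right scan:
  [1] 'b' (letter)
  [2] 'l' (letter)
  [3] 'a' (letter)
  [4] 'n' (letter)
  [5] 'k' (letter)
  [6] 'e' (letter)
  [7] 't' (letter)
Units from scan: 7
Sound units = 7 units


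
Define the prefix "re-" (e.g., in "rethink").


Prefix: re-
Example: rethink (re- + think)
Meaning = again


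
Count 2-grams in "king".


Word: "king" (length 4)
Number of 2-grams = length - 2 + 1 = 4 - 2 + 1
= 3


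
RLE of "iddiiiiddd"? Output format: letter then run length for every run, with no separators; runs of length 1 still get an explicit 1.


String: "iddiiiiddd"
Scanning for consecutive runs:
  'i' x 1
  'd' x 2
  'i' x 4
  'd' x 3
RLE = "i1d2i4d3"


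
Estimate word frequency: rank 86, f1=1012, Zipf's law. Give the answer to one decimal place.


Zipf's law: f(r) = f(1) / r
f(1) = 1012
f(86) = 1012 / 86
= 11.8 occurrences


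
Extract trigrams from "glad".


Word: "glad" (length 4)
Number of trigrams = 4 - 3 + 1 = 2
  Position 0: "gla"
  Position 1: "lad"
Trigrams = "gla", "lad"


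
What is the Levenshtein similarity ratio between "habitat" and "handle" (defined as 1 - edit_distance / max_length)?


Word 1: "habitat" (length 7)
Word 2: "handle" (length 6)
One optimal edit sequence:
  1. keep 'h'
  2. keep 'a'
  3. delete 'b'  (+1)
  4. substitute 'i' -> 'n'  (+1)
  5. substitute 't' -> 'd'  (+1)
  6. substitute 'a' -> 'l'  (+1)
  7. substitute 't' -> 'e'  (+1)
Edit distance = 5
Max length = max(7, 6) = 7
Similarity = 1 - 5/7
= 0.2857


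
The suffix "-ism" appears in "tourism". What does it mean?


Suffix: -ism
As in: tourism -> tour + -ism
Meaning = belief / practice


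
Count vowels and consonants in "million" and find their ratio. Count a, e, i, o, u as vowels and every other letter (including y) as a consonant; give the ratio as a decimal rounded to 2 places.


Word: "million"
Vowels (a,e,i,o,u): 3
Consonants: 4
Ratio = 3/4
= 0.75


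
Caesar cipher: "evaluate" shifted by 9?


Word: "evaluate"
Shift: 9
Each letter → (letter + shift) mod 26:
  'e' (4) + 9 = 13 → 'n'
  'v' (21) + 9 = 4 → 'e'
  'a' (0) + 9 = 9 → 'j'
  'l' (11) + 9 = 20 → 'u'
  'u' (20) + 9 = 3 → 'd'
  'a' (0) + 9 = 9 → 'j'
  't' (19) + 9 = 2 → 'c'
  'e' (4) + 9 = 13 → 'n'
Result = "nejudjcn"


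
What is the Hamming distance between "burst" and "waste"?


Comparing character by character (same length = 5):
  Pos 0: 'b' vs 'w' !=
  Pos 1: 'u' vs 'a' !=
  Pos 2: 'r' vs 's' !=
  Pos 3: 's' vs 't' !=
  Pos 4: 't' vs 'e' !=
Hamming distance = 5


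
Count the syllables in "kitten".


Word: "kitten"
Syllable breakdown: kit / ten
Counting: 2 parts
= 2 syllables


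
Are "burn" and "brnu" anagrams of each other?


Word 1: "burn" → sorted: bnru
Word 2: "brnu" → sorted: bnru
Same letters? bnru == bnru
Anagram = Yes


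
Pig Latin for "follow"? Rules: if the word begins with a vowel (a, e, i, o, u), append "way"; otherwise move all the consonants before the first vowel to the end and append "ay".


Word: "follow"
Starts with consonant(s) → move to end, add 'ay'
Consonant cluster: "f"
Pig Latin = "ollowfay"


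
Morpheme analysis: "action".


Word: "action"
Morphemes: act / -ion
Each morpheme carries meaning
= 2 morphemes


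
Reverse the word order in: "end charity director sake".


Original: "end charity director sake"
Words (1..n): end | charity | director | sake
Reversed (n..1): sake | director | charity | end
Result = "sake director charity end"


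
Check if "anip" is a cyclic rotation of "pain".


Word: "pain", Candidate: "anip"
Method: check if candidate is substring of word+word
"painpain" contains "anip"? No
Is rotation = No


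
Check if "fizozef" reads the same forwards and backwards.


Word: "fizozef"
Reversed: "fezozif"
Forward == Backward? fizozef != fezozif
Palindrome = No


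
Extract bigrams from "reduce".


Word: "reduce" (length 6)
Number of bigrams = 6 - 2 + 1 = 5
  Position 0: "re"
  Position 1: "ed"
  Position 2: "du"
  Position 3: "uc"
  Position 4: "ce"
Bigrams = "re", "ed", "du", "uc", "ce"


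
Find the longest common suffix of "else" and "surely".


Word 1: "else"
Word 2: "surely"
Comparing from end:
  Pos -1: 'e' != 'y' (stop)
LCS = "" (length 0)


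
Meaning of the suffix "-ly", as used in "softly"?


Suffix: -ly
Example: softly = soft + -ly
Meaning = in a manner


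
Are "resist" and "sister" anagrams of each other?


Word 1: "resist" → sorted: eirsst
Word 2: "sister" → sorted: eirsst
Same letters? eirsst == eirsst
Anagram = Yes


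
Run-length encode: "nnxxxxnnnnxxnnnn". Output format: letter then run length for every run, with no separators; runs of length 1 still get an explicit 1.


String: "nnxxxxnnnnxxnnnn"
Scanning for consecutive runs:
  'n' x 2
  'x' x 4
  'n' x 4
  'x' x 2
  'n' x 4
RLE = "n2x4n4x2n4"


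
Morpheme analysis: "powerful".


Word: "powerful"
Morphemes: power | -ful
Each morpheme carries meaning
= 2 morphemes


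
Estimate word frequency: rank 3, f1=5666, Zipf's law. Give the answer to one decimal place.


Zipf's law: f(r) = f(1) / r
f(1) = 5666
f(3) = 5666 / 3
= 1888.7 occurrences


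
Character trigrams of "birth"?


Word: "birth" (length 5)
Number of trigrams = 5 - 3 + 1 = 3
  Position 0: "bir"
  Position 1: "irt"
  Position 2: "rth"
Trigrams = "bir", "irt", "rth"


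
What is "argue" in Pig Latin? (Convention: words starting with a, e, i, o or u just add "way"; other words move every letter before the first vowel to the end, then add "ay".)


Word: "argue"
Starts with vowel → add 'way'
Pig Latin = "argueway"


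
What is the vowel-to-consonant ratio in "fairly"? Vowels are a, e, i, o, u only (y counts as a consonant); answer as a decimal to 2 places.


Word: "fairly"
Vowels (a,e,i,o,u): 2
Consonants: 4
Ratio = 2/4
= 0.50


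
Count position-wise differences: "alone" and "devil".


Comparing character by character (same length = 5):
  Pos 0: 'a' vs 'd' !=
  Pos 1: 'l' vs 'e' !=
  Pos 2: 'o' vs 'v' !=
  Pos 3: 'n' vs 'i' !=
  Pos 4: 'e' vs 'l' !=
Hamming distance = 5


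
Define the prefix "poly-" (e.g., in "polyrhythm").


Prefix: poly-
As in: polyrhythm -> poly- + rhythm
Meaning = many


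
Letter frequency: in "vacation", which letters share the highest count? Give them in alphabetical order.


Word: "vacation"
Letter counts:
  'a': 2
  'c': 1
  'i': 1
  'n': 1
  'o': 1
  't': 1
  'v': 1
Maximum count = 2
Most frequent = 'a' (2 times each)


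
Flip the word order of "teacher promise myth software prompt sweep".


Original: "teacher promise myth software prompt sweep"
Words (1..n): teacher | promise | myth | software | prompt | sweep
Reversed (n..1): sweep | prompt | software | myth | promise | teacher
Result = "sweep prompt software myth promise teacher"


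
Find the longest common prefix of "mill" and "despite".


Word 1: "mill"
Word 2: "despite"
Comparing from start:
  Pos 0: 'm' != 'd' (stop)
LCP = "" (length 0)


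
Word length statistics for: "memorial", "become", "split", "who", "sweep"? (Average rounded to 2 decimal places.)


Lengths: "memorial"=8, "become"=6, "split"=5, "who"=3, "sweep"=5
Sum = 27, Count = 5
Average = 27/5 = 5.40
= avg=5.40, min=3, max=8


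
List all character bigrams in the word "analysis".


Word: "analysis" (length 8)
Number of bigrams = 8 - 2 + 1 = 7
  Position 0: "an"
  Position 1: "na"
  Position 2: "al"
  Position 3: "ly"
  Position 4: "ys"
  Position 5: "si"
  Position 6: "is"
Bigrams = "an", "na", "al", "ly", "ys", "si", "is"


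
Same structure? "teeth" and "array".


Pattern of "teeth": [0, 1, 1, 0, 2]
Pattern of "array": [0, 1, 1, 0, 2]
Patterns match
Same pattern = Yes


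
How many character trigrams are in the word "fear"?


Word: "fear" (length 4)
Number of 3-grams = length - 3 + 1 = 4 - 3 + 1
= 2


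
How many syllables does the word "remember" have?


Word: "remember"
Syllable breakdown: re · mem · ber
Counting: 3 parts
= 3 syllables


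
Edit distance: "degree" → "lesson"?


Word 1: "degree" (length 6)
Word 2: "lesson" (length 6)
One optimal edit sequence (insert/delete/substitute each cost 1):
  1. substitute 'd' -> 'l'  (+1)
  2. keep 'e'
  3. substitute 'g' -> 's'  (+1)
  4. substitute 'r' -> 's'  (+1)
  5. substitute 'e' -> 'o'  (+1)
  6. substitute 'e' -> 'n'  (+1)
Total edit operations: 5
Edit distance = 5


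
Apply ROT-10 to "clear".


Word: "clear"
Shift: 10
Each letter → (letter + shift) mod 26:
  'c' (2) + 10 = 12 → 'm'
  'l' (11) + 10 = 21 → 'v'
  'e' (4) + 10 = 14 → 'o'
  'a' (0) + 10 = 10 → 'k'
  'r' (17) + 10 = 1 → 'b'
Result = "mvokb"


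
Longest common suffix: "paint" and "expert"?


Word 1: "paint"
Word 2: "expert"
Comparing from end:
  Pos -1: 't' == 't'
  Pos -2: 'n' != 'r' (stop)
LCS = "t" (length 1)


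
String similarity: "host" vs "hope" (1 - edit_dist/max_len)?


Word 1: "host" (length 4)
Word 2: "hope" (length 4)
One optimal edit sequence:
  1. keep 'h'
  2. keep 'o'
  3. substitute 's' -> 'p'  (+1)
  4. substitute 't' -> 'e'  (+1)
Edit distance = 2
Max length = max(4, 4) = 4
Similarity = 1 - 2/4
= 0.5000


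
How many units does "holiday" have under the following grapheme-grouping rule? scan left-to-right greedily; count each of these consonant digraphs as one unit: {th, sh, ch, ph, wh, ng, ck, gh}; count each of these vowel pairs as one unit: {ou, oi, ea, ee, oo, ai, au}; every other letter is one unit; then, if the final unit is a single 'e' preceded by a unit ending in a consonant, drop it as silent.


Word: "holiday" (7 letters)
Left-to-right scan:
  1. 'h' (letter)
  2. 'o' (letter)
  3. 'l' (letter)
  4. 'i' (letter)
  5. 'd' (letter)
  6. 'a' (letter)
  7. 'y' (letter)
Units from scan: 7
Sound units = 7 units


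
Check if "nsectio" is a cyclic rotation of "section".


Word: "section", Candidate: "nsectio"
Method: check if candidate is substring of word+word
"sectionsection" contains "nsectio"? Yes
Is rotation = Yes


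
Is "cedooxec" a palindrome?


Word: "cedooxec"
Reversed: "cexoodec"
Forward == Backward? cedooxec != cexoodec
Palindrome = No


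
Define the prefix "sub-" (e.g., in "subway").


Prefix: sub-
Example: subway (sub- + way)
Meaning = under / below


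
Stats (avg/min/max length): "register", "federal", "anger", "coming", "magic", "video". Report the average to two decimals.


Lengths: "register"=8, "federal"=7, "anger"=5, "coming"=6, "magic"=5, "video"=5
Sum = 36, Count = 6
Average = 36/6 = 6.00
= avg=6.00, min=5, max=8


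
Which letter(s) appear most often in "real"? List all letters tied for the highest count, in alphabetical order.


Word: "real"
Letter counts:
  'a': 1
  'e': 1
  'l': 1
  'r': 1
Maximum count = 1
Most frequent = 'a', 'e', 'l', 'r' (1 time each)


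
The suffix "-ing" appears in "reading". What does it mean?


Suffix: -ing
Example: reading = read + -ing
Meaning = present participle


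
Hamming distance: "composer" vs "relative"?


Comparing character by character (same length = 8):
  Pos 0: 'c' vs 'r' !=
  Pos 1: 'o' vs 'e' !=
  Pos 2: 'm' vs 'l' !=
  Pos 3: 'p' vs 'a' !=
  Pos 4: 'o' vs 't' !=
  Pos 5: 's' vs 'i' !=
  Pos 6: 'e' vs 'v' !=
  Pos 7: 'r' vs 'e' !=
Hamming distance = 8


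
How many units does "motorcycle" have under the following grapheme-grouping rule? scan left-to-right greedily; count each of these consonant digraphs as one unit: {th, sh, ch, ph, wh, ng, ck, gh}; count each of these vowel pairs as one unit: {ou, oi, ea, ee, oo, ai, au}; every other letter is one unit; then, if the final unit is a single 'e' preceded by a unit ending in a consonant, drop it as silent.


Word: "motorcycle" (10 letters)
Left-to-right scan:
  [1] 'm' (letter)
  [2] 'o' (letter)
  [3] 't' (letter)
  [4] 'o' (letter)
  [5] 'r' (letter)
  [6] 'c' (letter)
  [7] 'y' (letter)
  [8] 'c' (letter)
  [9] 'l' (letter)
  [10] 'e' (letter)
Units from scan: 10
Final unit is 'e' after a consonant -> drop as silent (-1)
Sound units = 9 units


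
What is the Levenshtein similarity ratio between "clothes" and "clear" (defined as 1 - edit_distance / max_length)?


Word 1: "clothes" (length 7)
Word 2: "clear" (length 5)
One optimal edit sequence:
  1. keep 'c'
  2. keep 'l'
  3. delete 'o'  (+1)
  4. delete 't'  (+1)
  5. substitute 'h' -> 'e'  (+1)
  6. substitute 'e' -> 'a'  (+1)
  7. substitute 's' -> 'r'  (+1)
Edit distance = 5
Max length = max(7, 5) = 7
Similarity = 1 - 5/7
= 0.2857


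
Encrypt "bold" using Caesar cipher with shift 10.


Word: "bold"
Shift: 10
Each letter → (letter + shift) mod 26:
  'b' (1) + 10 = 11 → 'l'
  'o' (14) + 10 = 24 → 'y'
  'l' (11) + 10 = 21 → 'v'
  'd' (3) + 10 = 13 → 'n'
Result = "lyvn"


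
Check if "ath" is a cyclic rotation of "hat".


Word: "hat", Candidate: "ath"
Method: check if candidate is substring of word+word
"hathat" contains "ath"? Yes
Is rotation = Yes


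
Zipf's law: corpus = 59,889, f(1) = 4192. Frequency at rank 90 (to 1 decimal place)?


Zipf's law: f(r) = f(1) / r
f(1) = 4192
f(90) = 4192 / 90
= 46.6 occurrences


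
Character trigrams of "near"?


Word: "near" (length 4)
Number of trigrams = 4 - 3 + 1 = 2
  Position 0: "nea"
  Position 1: "ear"
Trigrams = "nea", "ear"


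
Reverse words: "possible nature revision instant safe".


Original: "possible nature revision instant safe"
Words (1..n): possible | nature | revision | instant | safe
Reversed (n..1): safe | instant | revision | nature | possible
Result = "safe instant revision nature possible"


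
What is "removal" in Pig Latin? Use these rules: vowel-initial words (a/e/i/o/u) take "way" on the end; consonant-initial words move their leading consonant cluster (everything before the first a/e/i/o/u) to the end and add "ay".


Word: "removal"
Starts with consonant(s) → move to end, add 'ay'
Consonant cluster: "r"
Pig Latin = "emovalray"


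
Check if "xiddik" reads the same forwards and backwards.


Word: "xiddik"
Reversed: "kiddix"
Forward == Backward? xiddik != kiddix
Palindrome = No


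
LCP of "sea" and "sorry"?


Word 1: "sea"
Word 2: "sorry"
Comparing from start:
  Pos 0: 's' == 's'
  Pos 1: 'e' != 'o' (stop)
LCP = "s" (length 1)


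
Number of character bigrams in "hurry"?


Word: "hurry" (length 5)
Number of 2-grams = length - 2 + 1 = 5 - 2 + 1
= 4


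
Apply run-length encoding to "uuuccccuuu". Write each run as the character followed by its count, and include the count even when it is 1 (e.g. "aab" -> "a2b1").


String: "uuuccccuuu"
Scanning for consecutive runs:
  'u' x 3
  'c' x 4
  'u' x 3
RLE = "u3c4u3"


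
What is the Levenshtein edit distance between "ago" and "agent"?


Word 1: "ago" (length 3)
Word 2: "agent" (length 5)
One optimal edit sequence (insert/delete/substitute each cost 1):
  1. keep 'a'
  2. keep 'g'
  3. insert 'e'  (+1)
  4. insert 'n'  (+1)
  5. substitute 'o' -> 't'  (+1)
Total edit operations: 3
Edit distance = 3


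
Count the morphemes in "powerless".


Word: "powerless"
Morphemes: power + -less
Each morpheme carries meaning
= 2 morphemes


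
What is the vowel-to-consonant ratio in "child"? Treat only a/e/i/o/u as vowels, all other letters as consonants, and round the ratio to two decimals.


Word: "child"
Vowels (a,e,i,o,u): 1
Consonants: 4
Ratio = 1/4
= 0.25


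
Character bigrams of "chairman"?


Word: "chairman" (length 8)
Number of bigrams = 8 - 2 + 1 = 7
  Position 0: "ch"
  Position 1: "ha"
  Position 2: "ai"
  Position 3: "ir"
  Position 4: "rm"
  Position 5: "ma"
  Position 6: "an"
Bigrams = "ch", "ha", "ai", "ir", "rm", "ma", "an"


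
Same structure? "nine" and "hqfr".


Pattern of "nine": [0, 1, 0, 2]
Pattern of "hqfr": [0, 1, 2, 3]
Patterns do not match
Same pattern = No


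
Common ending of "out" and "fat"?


Word 1: "out"
Word 2: "fat"
Comparing from end:
  Pos -1: 't' == 't'
  Pos -2: 'u' != 'a' (stop)
LCS = "t" (length 1)


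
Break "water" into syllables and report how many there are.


Word: "water"
Syllable breakdown: wa · ter
Counting: 2 parts
= 2 syllables


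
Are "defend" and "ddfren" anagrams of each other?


Word 1: "defend" → sorted: ddeefn
Word 2: "ddfren" → sorted: ddefnr
Same letters? ddeefn != ddefnr
Anagram = No


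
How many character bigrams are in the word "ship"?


Word: "ship" (length 4)
Number of 2-grams = length - 2 + 1 = 4 - 2 + 1
= 3


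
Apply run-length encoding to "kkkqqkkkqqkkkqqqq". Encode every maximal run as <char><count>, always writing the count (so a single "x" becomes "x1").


String: "kkkqqkkkqqkkkqqqq"
Scanning for consecutive runs:
  'k' x 3
  'q' x 2
  'k' x 3
  'q' x 2
  'k' x 3
  'q' x 4
RLE = "k3q2k3q2k3q4"


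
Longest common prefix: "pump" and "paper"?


Word 1: "pump"
Word 2: "paper"
Comparing from start:
  Pos 0: 'p' == 'p'
  Pos 1: 'u' != 'a' (stop)
LCP = "p" (length 1)


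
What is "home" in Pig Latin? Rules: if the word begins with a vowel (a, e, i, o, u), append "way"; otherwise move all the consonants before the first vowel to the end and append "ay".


Word: "home"
Starts with consonant(s) → move to end, add 'ay'
Consonant cluster: "h"
Pig Latin = "omehay"


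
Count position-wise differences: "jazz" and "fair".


Comparing character by character (same length = 4):
  Pos 0: 'j' vs 'f' !=
  Pos 1: 'a' vs 'a' =
  Pos 2: 'z' vs 'i' !=
  Pos 3: 'z' vs 'r' !=
Hamming distance = 3


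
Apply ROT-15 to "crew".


Word: "crew"
Shift: 15
Each letter → (letter + shift) mod 26:
  'c' (2) + 15 = 17 → 'r'
  'r' (17) + 15 = 6 → 'g'
  'e' (4) + 15 = 19 → 't'
  'w' (22) + 15 = 11 → 'l'
Result = "rgtl"


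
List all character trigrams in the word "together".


Word: "together" (length 8)
Number of trigrams = 8 - 3 + 1 = 6
  Position 0: "tog"
  Position 1: "oge"
  Position 2: "get"
  Position 3: "eth"
  Position 4: "the"
  Position 5: "her"
Trigrams = "tog", "oge", "get", "eth", "the", "her"


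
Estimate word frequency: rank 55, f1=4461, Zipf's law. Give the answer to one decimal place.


Zipf's law: f(r) = f(1) / r
f(1) = 4461
f(55) = 4461 / 55
= 81.1 occurrences


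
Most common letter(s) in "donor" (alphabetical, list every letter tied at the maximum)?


Word: "donor"
Letter counts:
  'd': 1
  'n': 1
  'o': 2
  'r': 1
Maximum count = 2
Most frequent = 'o' (2 times each)


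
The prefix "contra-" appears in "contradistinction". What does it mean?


Prefix: contra-
Example: contradistinction = contra- + distinction
Meaning = against


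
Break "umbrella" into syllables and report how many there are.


Word: "umbrella"
Syllable breakdown: um / brel / la
Counting: 3 parts
= 3 syllables


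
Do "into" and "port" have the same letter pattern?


Pattern of "into": [0, 1, 2, 3]
Pattern of "port": [0, 1, 2, 3]
Patterns match
Same pattern = Yes


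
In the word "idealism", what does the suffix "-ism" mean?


Suffix: -ism
Example: idealism = ideal + -ism
Meaning = belief / practice


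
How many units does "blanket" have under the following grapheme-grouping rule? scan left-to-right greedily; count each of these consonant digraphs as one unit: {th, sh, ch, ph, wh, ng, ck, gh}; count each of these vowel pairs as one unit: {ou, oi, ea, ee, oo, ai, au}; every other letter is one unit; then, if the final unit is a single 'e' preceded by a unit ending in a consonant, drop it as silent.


Word: "blanket" (7 letters)
Left-to-right scan:
  [1] 'b' (letter)
  [2] 'l' (letter)
  [3] 'a' (letter)
  [4] 'n' (letter)
  [5] 'k' (letter)
  [6] 'e' (letter)
  [7] 't' (letter)
Units from scan: 7
Sound units = 7 units


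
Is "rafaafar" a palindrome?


Word: "rafaafar"
Reversed: "rafaafar"
Forward == Backward? rafaafar == rafaafar
Palindrome = Yes


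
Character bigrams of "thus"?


Word: "thus" (length 4)
Number of bigrams = 4 - 2 + 1 = 3
  Position 0: "th"
  Position 1: "hu"
  Position 2: "us"
Bigrams = "th", "hu", "us"


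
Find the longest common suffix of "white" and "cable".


Word 1: "white"
Word 2: "cable"
Comparing from end:
  Pos -1: 'e' == 'e'
  Pos -2: 't' != 'l' (stop)
LCS = "e" (length 1)


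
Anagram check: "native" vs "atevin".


Word 1: "native" → sorted: aeintv
Word 2: "atevin" → sorted: aeintv
Same letters? aeintv == aeintv
Anagram = Yes


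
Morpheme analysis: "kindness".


Word: "kindness"
Morphemes: kind / -ness
Each morpheme carries meaning
= 2 morphemes


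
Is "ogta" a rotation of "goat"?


Word: "goat", Candidate: "ogta"
Method: check if candidate is substring of word+word
"goatgoat" contains "ogta"? No
Is rotation = No


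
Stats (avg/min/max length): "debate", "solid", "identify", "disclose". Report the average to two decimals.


Lengths: "debate"=6, "solid"=5, "identify"=8, "disclose"=8
Sum = 27, Count = 4
Average = 27/4 = 6.75
= avg=6.75, min=5, max=8


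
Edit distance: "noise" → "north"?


Word 1: "noise" (length 5)
Word 2: "north" (length 5)
One optimal edit sequence (insert/delete/substitute each cost 1):
  1. keep 'n'
  2. keep 'o'
  3. substitute 'i' -> 'r'  (+1)
  4. substitute 's' -> 't'  (+1)
  5. substitute 'e' -> 'h'  (+1)
Total edit operations: 3
Edit distance = 3


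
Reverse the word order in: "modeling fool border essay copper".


Original: "modeling fool border essay copper"
Words (1..n): modeling | fool | border | essay | copper
Reversed (n..1): copper | essay | border | fool | modeling
Result = "copper essay border fool modeling"


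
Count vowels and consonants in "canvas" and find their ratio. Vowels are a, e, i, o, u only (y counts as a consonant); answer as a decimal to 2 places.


Word: "canvas"
Vowels (a,e,i,o,u): 2
Consonants: 4
Ratio = 2/4
= 0.50


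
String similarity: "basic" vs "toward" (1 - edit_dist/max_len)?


Word 1: "basic" (length 5)
Word 2: "toward" (length 6)
One optimal edit sequence:
  1. insert 't'  (+1)
  2. substitute 'b' -> 'o'  (+1)
  3. substitute 'a' -> 'w'  (+1)
  4. substitute 's' -> 'a'  (+1)
  5. substitute 'i' -> 'r'  (+1)
  6. substitute 'c' -> 'd'  (+1)
Edit distance = 6
Max length = max(5, 6) = 6
Similarity = 1 - 6/6
= 0.0000


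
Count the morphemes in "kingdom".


Word: "kingdom"
Morphemes: king + -dom
Each morpheme carries meaning
= 2 morphemes


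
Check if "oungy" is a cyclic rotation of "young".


Word: "young", Candidate: "oungy"
Method: check if candidate is substring of word+word
"youngyoung" contains "oungy"? Yes
Is rotation = Yes


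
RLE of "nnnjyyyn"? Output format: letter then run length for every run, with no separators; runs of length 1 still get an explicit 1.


String: "nnnjyyyn"
Scanning for consecutive runs:
  'n' x 3
  'j' x 1
  'y' x 3
  'n' x 1
RLE = "n3j1y3n1"


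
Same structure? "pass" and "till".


Pattern of "pass": [0, 1, 2, 2]
Pattern of "till": [0, 1, 2, 2]
Patterns match
Same pattern = Yes


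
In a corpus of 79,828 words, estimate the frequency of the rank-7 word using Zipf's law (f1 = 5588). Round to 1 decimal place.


Zipf's law: f(r) = f(1) / r
f(1) = 5588
f(7) = 5588 / 7
= 798.3 occurrences


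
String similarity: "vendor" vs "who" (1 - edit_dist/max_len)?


Word 1: "vendor" (length 6)
Word 2: "who" (length 3)
One optimal edit sequence:
  1. delete 'v'  (+1)
  2. delete 'e'  (+1)
  3. substitute 'n' -> 'w'  (+1)
  4. substitute 'd' -> 'h'  (+1)
  5. keep 'o'
  6. delete 'r'  (+1)
Edit distance = 5
Max length = max(6, 3) = 6
Similarity = 1 - 5/6
= 0.1667


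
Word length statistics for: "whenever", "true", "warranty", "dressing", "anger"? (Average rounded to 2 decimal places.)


Lengths: "whenever"=8, "true"=4, "warranty"=8, "dressing"=8, "anger"=5
Sum = 33, Count = 5
Average = 33/5 = 6.60
= avg=6.60, min=4, max=8


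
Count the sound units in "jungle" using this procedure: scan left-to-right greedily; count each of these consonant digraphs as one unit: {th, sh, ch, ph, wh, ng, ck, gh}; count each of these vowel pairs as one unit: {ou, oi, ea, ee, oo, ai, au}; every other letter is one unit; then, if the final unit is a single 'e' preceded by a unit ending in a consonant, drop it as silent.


Word: "jungle" (6 letters)
Left-to-right scan:
  1. 'j' (letter)
  2. 'u' (letter)
  3. 'ng' (digraph)
  4. 'l' (letter)
  5. 'e' (letter)
Units from scan: 5
Final unit is 'e' after a consonant -> drop as silent (-1)
Sound units = 4 units


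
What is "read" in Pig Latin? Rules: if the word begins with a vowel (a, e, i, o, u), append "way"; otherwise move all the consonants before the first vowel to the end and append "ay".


Word: "read"
Starts with consonant(s) → move to end, add 'ay'
Consonant cluster: "r"
Pig Latin = "eadray"


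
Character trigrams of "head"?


Word: "head" (length 4)
Number of trigrams = 4 - 3 + 1 = 2
  Position 0: "hea"
  Position 1: "ead"
Trigrams = "hea", "ead"


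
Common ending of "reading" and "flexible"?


Word 1: "reading"
Word 2: "flexible"
Comparing from end:
  Pos -1: 'g' != 'e' (stop)
LCS = "" (length 0)


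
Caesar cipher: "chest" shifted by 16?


Word: "chest"
Shift: 16
Each letter → (letter + shift) mod 26:
  'c' (2) + 16 = 18 → 's'
  'h' (7) + 16 = 23 → 'x'
  'e' (4) + 16 = 20 → 'u'
  's' (18) + 16 = 8 → 'i'
  't' (19) + 16 = 9 → 'j'
Result = "sxuij"


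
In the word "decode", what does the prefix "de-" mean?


Prefix: de-
Example: decode = de- + code
Meaning = remove / reverse


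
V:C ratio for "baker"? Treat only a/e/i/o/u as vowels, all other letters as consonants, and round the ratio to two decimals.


Word: "baker"
Vowels (a,e,i,o,u): 2
Consonants: 3
Ratio = 2/3
= 0.67


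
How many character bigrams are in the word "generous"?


Word: "generous" (length 8)
Number of 2-grams = length - 2 + 1 = 8 - 2 + 1
= 7


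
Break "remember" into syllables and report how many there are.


Word: "remember"
Syllable breakdown: re / mem / ber
Counting: 3 parts
= 3 syllables


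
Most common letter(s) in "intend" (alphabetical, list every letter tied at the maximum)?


Word: "intend"
Letter counts:
  'd': 1
  'e': 1
  'i': 1
  'n': 2
  't': 1
Maximum count = 2
Most frequent = 'n' (2 times each)


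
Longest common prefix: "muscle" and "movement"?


Word 1: "muscle"
Word 2: "movement"
Comparing from start:
  Pos 0: 'm' == 'm'
  Pos 1: 'u' != 'o' (stop)
LCP = "m" (length 1)


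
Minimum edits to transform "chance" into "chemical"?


Word 1: "chance" (length 6)
Word 2: "chemical" (length 8)
One optimal edit sequence (insert/delete/substitute each cost 1):
  1. keep 'c'
  2. keep 'h'
  3. insert 'e'  (+1)
  4. substitute 'a' -> 'm'  (+1)
  5. substitute 'n' -> 'i'  (+1)
  6. keep 'c'
  7. insert 'a'  (+1)
  8. substitute 'e' -> 'l'  (+1)
Total edit operations: 5
Edit distance = 5


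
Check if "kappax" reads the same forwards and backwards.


Word: "kappax"
Reversed: "xappak"
Forward == Backward? kappax != xappak
Palindrome = No


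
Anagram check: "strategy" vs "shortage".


Word 1: "strategy" → sorted: aegrstty
Word 2: "shortage" → sorted: aeghorst
Same letters? aegrstty != aeghorst
Anagram = No


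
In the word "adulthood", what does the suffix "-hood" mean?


Suffix: -hood
As in: adulthood -> adult + -hood
Meaning = state / condition


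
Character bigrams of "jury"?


Word: "jury" (length 4)
Number of bigrams = 4 - 2 + 1 = 3
  Position 0: "ju"
  Position 1: "ur"
  Position 2: "ry"
Bigrams = "ju", "ur", "ry"


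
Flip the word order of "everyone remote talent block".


Original: "everyone remote talent block"
Words (1..n): everyone | remote | talent | block
Reversed (n..1): block | talent | remote | everyone
Result = "block talent remote everyone"


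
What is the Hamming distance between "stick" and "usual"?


Comparing character by character (same length = 5):
  Pos 0: 's' vs 'u' !=
  Pos 1: 't' vs 's' !=
  Pos 2: 'i' vs 'u' !=
  Pos 3: 'c' vs 'a' !=
  Pos 4: 'k' vs 'l' !=
Hamming distance = 5


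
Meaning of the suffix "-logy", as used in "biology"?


Suffix: -logy
As in: biology -> bio- + -logy
Meaning = study of


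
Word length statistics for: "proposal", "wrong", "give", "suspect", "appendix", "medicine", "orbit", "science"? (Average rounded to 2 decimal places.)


Lengths: "proposal"=8, "wrong"=5, "give"=4, "suspect"=7, "appendix"=8, "medicine"=8, "orbit"=5, "science"=7
Sum = 52, Count = 8
Average = 52/8 = 6.50
= avg=6.50, min=4, max=8


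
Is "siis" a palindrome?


Word: "siis"
Reversed: "siis"
Forward == Backward? siis == siis
Palindrome = Yes


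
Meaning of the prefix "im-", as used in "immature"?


Prefix: im-
As in: immature -> im- + mature
Meaning = not / into


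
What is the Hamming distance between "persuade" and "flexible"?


Comparing character by character (same length = 8):
  Pos 0: 'p' vs 'f' !=
  Pos 1: 'e' vs 'l' !=
  Pos 2: 'r' vs 'e' !=
  Pos 3: 's' vs 'x' !=
  Pos 4: 'u' vs 'i' !=
  Pos 5: 'a' vs 'b' !=
  Pos 6: 'd' vs 'l' !=
  Pos 7: 'e' vs 'e' =
Hamming distance = 7


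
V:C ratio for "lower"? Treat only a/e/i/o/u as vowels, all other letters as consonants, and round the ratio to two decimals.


Word: "lower"
Vowels (a,e,i,o,u): 2
Consonants: 3
Ratio = 2/3
= 0.67


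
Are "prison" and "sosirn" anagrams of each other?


Word 1: "prison" → sorted: inoprs
Word 2: "sosirn" → sorted: inorss
Same letters? inoprs != inorss
Anagram = No


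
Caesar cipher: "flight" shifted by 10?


Word: "flight"
Shift: 10
Each letter → (letter + shift) mod 26:
  'f' (5) + 10 = 15 → 'p'
  'l' (11) + 10 = 21 → 'v'
  'i' (8) + 10 = 18 → 's'
  'g' (6) + 10 = 16 → 'q'
  'h' (7) + 10 = 17 → 'r'
  't' (19) + 10 = 3 → 'd'
Result = "pvsqrd"


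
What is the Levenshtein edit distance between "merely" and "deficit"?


Word 1: "merely" (length 6)
Word 2: "deficit" (length 7)
One optimal edit sequence (insert/delete/substitute each cost 1):
  1. substitute 'm' -> 'd'  (+1)
  2. keep 'e'
  3. insert 'f'  (+1)
  4. substitute 'r' -> 'i'  (+1)
  5. substitute 'e' -> 'c'  (+1)
  6. substitute 'l' -> 'i'  (+1)
  7. substitute 'y' -> 't'  (+1)
Total edit operations: 6
Edit distance = 6


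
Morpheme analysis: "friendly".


Word: "friendly"
Morphemes: friend + -ly
Each morpheme carries meaning
= 2 morphemes


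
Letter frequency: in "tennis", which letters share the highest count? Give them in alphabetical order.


Word: "tennis"
Letter counts:
  'e': 1
  'i': 1
  'n': 2
  's': 1
  't': 1
Maximum count = 2
Most frequent = 'n' (2 times each)


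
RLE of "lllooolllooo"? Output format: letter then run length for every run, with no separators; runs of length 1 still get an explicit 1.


String: "lllooolllooo"
Scanning for consecutive runs:
  'l' x 3
  'o' x 3
  'l' x 3
  'o' x 3
RLE = "l3o3l3o3"


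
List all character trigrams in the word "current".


Word: "current" (length 7)
Number of trigrams = 7 - 3 + 1 = 5
  Position 0: "cur"
  Position 1: "urr"
  Position 2: "rre"
  Position 3: "ren"
  Position 4: "ent"
Trigrams = "cur", "urr", "rre", "ren", "ent"


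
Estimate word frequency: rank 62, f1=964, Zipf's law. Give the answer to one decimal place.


Zipf's law: f(r) = f(1) / r
f(1) = 964
f(62) = 964 / 62
= 15.5 occurrences


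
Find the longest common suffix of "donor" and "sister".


Word 1: "donor"
Word 2: "sister"
Comparing from end:
  Pos -1: 'r' == 'r'
  Pos -2: 'o' != 'e' (stop)
LCS = "r" (length 1)


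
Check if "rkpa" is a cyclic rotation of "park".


Word: "park", Candidate: "rkpa"
Method: check if candidate is substring of word+word
"parkpark" contains "rkpa"? Yes
Is rotation = Yes


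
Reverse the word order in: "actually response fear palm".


Original: "actually response fear palm"
Words (1..n): actually | response | fear | palm
Reversed (n..1): palm | fear | response | actually
Result = "palm fear response actually"


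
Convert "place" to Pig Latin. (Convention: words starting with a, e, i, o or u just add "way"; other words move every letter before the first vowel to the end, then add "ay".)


Word: "place"
Starts with consonant(s) → move to end, add 'ay'
Consonant cluster: "pl"
Pig Latin = "aceplay"


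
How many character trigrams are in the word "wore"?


Word: "wore" (length 4)
Number of 3-grams = length - 3 + 1 = 4 - 3 + 1
= 2


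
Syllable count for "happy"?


Word: "happy"
Syllable breakdown: hap-py
Counting: 2 parts
= 2 syllables


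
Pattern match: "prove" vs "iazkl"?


Pattern of "prove": [0, 1, 2, 3, 4]
Pattern of "iazkl": [0, 1, 2, 3, 4]
Patterns match
Same pattern = Yes


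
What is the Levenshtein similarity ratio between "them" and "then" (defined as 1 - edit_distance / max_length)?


Word 1: "them" (length 4)
Word 2: "then" (length 4)
One optimal edit sequence:
  1. keep 't'
  2. keep 'h'
  3. keep 'e'
  4. substitute 'm' -> 'n'  (+1)
Edit distance = 1
Max length = max(4, 4) = 4
Similarity = 1 - 1/4
= 0.7500


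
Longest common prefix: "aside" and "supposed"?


Word 1: "aside"
Word 2: "supposed"
Comparing from start:
  Pos 0: 'a' != 's' (stop)
LCP = "" (length 0)


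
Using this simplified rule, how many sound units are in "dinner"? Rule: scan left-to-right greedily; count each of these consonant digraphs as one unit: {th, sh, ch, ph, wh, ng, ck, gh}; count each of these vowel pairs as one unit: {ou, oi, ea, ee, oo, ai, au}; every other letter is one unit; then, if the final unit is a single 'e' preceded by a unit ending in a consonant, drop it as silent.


Word: "dinner" (6 letters)
Left-to-right scan:
  1. 'd' (letter)
  2. 'i' (letter)
  3. 'n' (letter)
  4. 'n' (letter)
  5. 'e' (letter)
  6. 'r' (letter)
Units from scan: 6
Sound units = 6 units


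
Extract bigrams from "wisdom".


Word: "wisdom" (length 6)
Number of bigrams = 6 - 2 + 1 = 5
  Position 0: "wi"
  Position 1: "is"
  Position 2: "sd"
  Position 3: "do"
  Position 4: "om"
Bigrams = "wi", "is", "sd", "do", "om"


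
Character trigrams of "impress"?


Word: "impress" (length 7)
Number of trigrams = 7 - 3 + 1 = 5
  Position 0: "imp"
  Position 1: "mpr"
  Position 2: "pre"
  Position 3: "res"
  Position 4: "ess"
Trigrams = "imp", "mpr", "pre", "res", "ess"


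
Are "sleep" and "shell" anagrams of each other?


Word 1: "sleep" → sorted: eelps
Word 2: "shell" → sorted: ehlls
Same letters? eelps != ehlls
Anagram = No
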